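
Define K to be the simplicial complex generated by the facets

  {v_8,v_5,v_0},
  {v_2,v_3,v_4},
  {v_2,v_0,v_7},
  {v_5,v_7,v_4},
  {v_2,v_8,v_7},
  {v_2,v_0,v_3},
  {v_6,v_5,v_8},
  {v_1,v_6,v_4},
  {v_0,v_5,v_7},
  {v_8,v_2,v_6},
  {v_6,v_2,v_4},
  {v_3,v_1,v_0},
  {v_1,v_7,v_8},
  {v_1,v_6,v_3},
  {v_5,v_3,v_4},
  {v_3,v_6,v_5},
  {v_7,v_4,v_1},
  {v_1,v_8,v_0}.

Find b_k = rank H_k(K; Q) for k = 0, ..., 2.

Take the total order v_0 < v_1 < v_2 < v_3 < v_4 < v_5 < v_6 < v_7 < v_8 on the vertex set. Then K (dimension 2) consists of the simplices:

  0-simplices (9): [v_0], [v_1], [v_2], [v_3], [v_4], [v_5], [v_6], [v_7], [v_8]
  1-simplices (27): (27 of them)
  2-simplices (18): (18 of them)

so the chain groups are C_0 ≅ Z^9, C_1 ≅ Z^27, C_2 ≅ Z^18.

Boundary ∂_1: C_1 → C_0 maps an edge to its endpoints' difference, ∂[p,q] = q − p.
The resulting 9×27 matrix has rank 8, and its Smith normal form has invariant factors (1,1,1,1,1,1,1,1).

∂_2: C_2 → C_1 maps a triangle to the signed sum of its edges. For instance
  ∂[v_5,v_6,v_8] = [v_6,v_8] − [v_5,v_8] + [v_5,v_6],
  ∂[v_1,v_4,v_7] = [v_4,v_7] − [v_1,v_7] + [v_1,v_4].
This gives a 27×18 integer matrix of rank 18; reducing to Smith normal form yields diagonal entries (1,1,1,1,1,1,1,1,1,1,1,1,1,1,1,1,1,2).

Computing H_k = (kernel of ∂_k) / (image of ∂_{k+1}):

  H_0: rank C_0 − rank ∂_1 = 9 − 8 = 1, and the invariant factors of ∂_1 are all 1, so H_0 = Z.
  H_1: rank ker ∂_1 − rank ∂_2 = (27 − 8) − 18 = 1, and ∂_2 has invariant factor 2 > 1, so H_1 = Z ⊕ Z/2.
  H_2: rank ker ∂_2 − rank ∂_3 = (18 − 18) − 0 = 0, and there is no ∂_3, so H_2 = 0.

Hence the Betti numbers are b_0 = 1, b_1 = 1, b_2 = 0.

b_0 = 1, b_1 = 1, b_2 = 0.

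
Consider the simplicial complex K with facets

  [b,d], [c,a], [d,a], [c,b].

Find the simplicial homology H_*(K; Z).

H_0 = Z,  H_1 = Z.

Take the total order a < b < c < d on the vertex set. Then K (dimension 1) consists of the simplices:

  0-simplices (4): a, b, c, d
  1-simplices (4): ac, ad, bc, bd

giving chain groups C_0 ≅ Z^4, C_1 ≅ Z^4.

∂_1: C_1 → C_0 is given by ∂[p,q] = [q] − [p]. For instance
  ∂bc = c − b.
The resulting 4×4 matrix has rank 3, and its Smith normal form has invariant factors (1,1,1).

Reading off H_k = ker ∂_k / im ∂_{k+1}:

  H_0: rank C_0 − rank ∂_1 = 4 − 3 = 1, and the invariant factors of ∂_1 are all 1, so H_0 = Z.
  H_1: rank ker ∂_1 − rank ∂_2 = (4 − 3) − 0 = 1, and there is no ∂_2, so H_1 = Z.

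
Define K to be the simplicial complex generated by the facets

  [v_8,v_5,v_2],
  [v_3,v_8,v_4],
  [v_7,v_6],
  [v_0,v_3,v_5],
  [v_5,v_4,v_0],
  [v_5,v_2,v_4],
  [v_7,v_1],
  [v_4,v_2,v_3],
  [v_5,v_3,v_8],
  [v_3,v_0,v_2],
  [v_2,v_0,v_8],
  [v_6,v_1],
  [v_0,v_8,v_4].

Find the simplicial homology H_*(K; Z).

Fix the vertex order v_0 < v_1 < v_2 < v_3 < v_4 < v_5 < v_6 < v_7 < v_8 and write every simplex with vertices in increasing order. Then dim K = 2 and the simplices of K are:

  0-simplices (9): [v_0], [v_1], [v_2], [v_3], [v_4], [v_5], [v_6], [v_7], [v_8]
  1-simplices (18): (18 of them)
  2-simplices (10): [v_0,v_2,v_3], [v_0,v_2,v_8], [v_0,v_3,v_5], [v_0,v_4,v_5], [v_0,v_4,v_8], [v_2,v_3,v_4], [v_2,v_4,v_5], [v_2,v_5,v_8], [v_3,v_4,v_8], [v_3,v_5,v_8]

so the chain groups are C_0 ≅ Z^9, C_1 ≅ Z^18, C_2 ≅ Z^10.

∂_1: C_1 → C_0 is given by ∂[p,q] = [q] − [p]. For instance
  ∂[v_4,v_8] = [v_8] − [v_4].
The 9×18 boundary matrix has rank 7 and Smith normal form diag(1,1,1,1,1,1,1).

The boundary map ∂_2: C_2 → C_1 maps a triangle to the signed sum of its edges. For instance
  ∂[v_3,v_5,v_8] = [v_5,v_8] − [v_3,v_8] + [v_3,v_5],
  ∂[v_0,v_4,v_5] = [v_4,v_5] − [v_0,v_5] + [v_0,v_4].
The 18×10 boundary matrix has rank 10 and Smith normal form diag(1,1,1,1,1,1,1,1,1,2).

From H_k ≅ ker(∂_k) / im(∂_{k+1}) we obtain:

  H_0: rank C_0 − rank ∂_1 = 9 − 7 = 2, and the invariant factors of ∂_1 are all 1, so H_0 ≅ Z^2.
  H_1: rank ker ∂_1 − rank ∂_2 = (18 − 7) − 10 = 1, and ∂_2 has invariant factor 2 > 1, so H_1 ≅ Z ⊕ Z/2Z.
  H_2: rank ker ∂_2 − rank ∂_3 = (10 − 10) − 0 = 0, and there is no ∂_3, so H_2 ≅ 0.

H_0 = Z^2,  H_1 = Z ⊕ Z/2Z,  H_2 = 0.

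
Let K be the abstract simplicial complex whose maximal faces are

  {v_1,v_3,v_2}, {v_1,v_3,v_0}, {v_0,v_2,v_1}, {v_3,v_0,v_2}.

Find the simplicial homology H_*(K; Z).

H_0 = Z,  H_1 = 0,  H_2 = Z.

K has 4 vertices, 6 edges, 4 triangles.
rank ∂_0 = 0, rank ∂_1 = 3 ⇒ b_0 = 4 − 0 − 3 = 1; all invariant factors of ∂_1 are 1 so no torsion. So H_0 = Z.
rank ∂_1 = 3, rank ∂_2 = 3 ⇒ b_1 = 6 − 3 − 3 = 0; all invariant factors of ∂_2 are 1 so no torsion. So H_1 = 0.
rank ∂_2 = 3, rank ∂_3 = 0 ⇒ b_2 = 4 − 3 − 0 = 1. So H_2 = Z.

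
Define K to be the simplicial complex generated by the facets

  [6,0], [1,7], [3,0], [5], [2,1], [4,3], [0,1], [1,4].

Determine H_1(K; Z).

Fix the vertex order 0 < 1 < 2 < 3 < 4 < 5 < 6 < 7 and write every simplex with vertices in increasing order. Then dim K = 1 and the simplices of K are:

  0-simplices (8): [0], [1], [2], [3], [4], [5], [6], [7]
  1-simplices (7): [0,1], [0,3], [0,6], [1,2], [1,4], [1,7], [3,4]

giving chain groups C_0 ≅ Z^8, C_1 ≅ Z^7.

The boundary map ∂_1: C_1 → C_0 maps an edge to its endpoints' difference, ∂[p,q] = q − p.
This gives a 8×7 integer matrix of rank 6; reducing to Smith normal form yields diagonal entries (1,1,1,1,1,1).

Reading off H_k = ker ∂_k / im ∂_{k+1}:

  H_1: rank ker ∂_1 − rank ∂_2 = (7 − 6) − 0 = 1, and there is no ∂_2, so H_1 ≅ Z.

H_1 = Z.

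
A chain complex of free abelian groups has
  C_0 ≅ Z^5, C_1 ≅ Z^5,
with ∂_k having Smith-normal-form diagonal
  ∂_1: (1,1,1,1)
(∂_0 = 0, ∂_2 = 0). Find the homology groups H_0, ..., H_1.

H_0: b_0 = 5 − 0 − 4 = 1; torsion from ∂_1 factors > 1: none. So H_0 ≅ Z.
H_1: b_1 = 5 − 4 − 0 = 1; torsion from ∂_2 factors > 1: none. So H_1 ≅ Z.

H_0 ≅ Z,  H_1 ≅ Z.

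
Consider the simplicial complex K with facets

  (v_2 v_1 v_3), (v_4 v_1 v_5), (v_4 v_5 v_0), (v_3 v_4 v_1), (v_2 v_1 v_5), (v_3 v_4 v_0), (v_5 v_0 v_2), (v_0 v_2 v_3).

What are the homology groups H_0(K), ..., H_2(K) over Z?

Take the total order v_0 < v_1 < v_2 < v_3 < v_4 < v_5 on the vertex set. Then K (dimension 2) consists of the simplices:

  0-simplices (6): [v_0], [v_1], [v_2], [v_3], [v_4], [v_5]
  1-simplices (12): [v_0,v_2], [v_0,v_3], [v_0,v_4], [v_0,v_5], [v_1,v_2], [v_1,v_3], [v_1,v_4], [v_1,v_5], [v_2,v_3], [v_2,v_5], [v_3,v_4], [v_4,v_5]
  2-simplices (8): [v_0,v_2,v_3], [v_0,v_2,v_5], [v_0,v_3,v_4], [v_0,v_4,v_5], [v_1,v_2,v_3], [v_1,v_2,v_5], [v_1,v_3,v_4], [v_1,v_4,v_5]

Hence C_0 ≅ Z^6, C_1 ≅ Z^12, C_2 ≅ Z^8.

Boundary ∂_1: C_1 → C_0 maps an edge to its endpoints' difference, ∂[p,q] = q − p. For instance
  ∂[v_3,v_4] = [v_4] − [v_3].
The resulting 6×12 matrix has rank 5, and its Smith normal form has invariant factors (1,1,1,1,1).

∂_2: C_2 → C_1 maps a triangle to the signed sum of its edges. For instance
  ∂[v_0,v_2,v_5] = [v_2,v_5] − [v_0,v_5] + [v_0,v_2],
  ∂[v_1,v_2,v_5] = [v_2,v_5] − [v_1,v_5] + [v_1,v_2].
As a 12×8 matrix over Z this has rank 7, with invariant factors (1,1,1,1,1,1,1).

From H_k ≅ ker(∂_k) / im(∂_{k+1}) we obtain:

  H_0: rank C_0 − rank ∂_1 = 6 − 5 = 1, and the invariant factors of ∂_1 are all 1, so H_0 ≅ Z.
  H_1: rank ker ∂_1 − rank ∂_2 = (12 − 5) − 7 = 0, and the invariant factors of ∂_2 are all 1, so H_1 ≅ 0.
  H_2: rank ker ∂_2 − rank ∂_3 = (8 − 7) − 0 = 1, and there is no ∂_3, so H_2 ≅ Z.

(K is a triangulation of the 2-sphere S^2.)

H_0 ≅ Z,  H_1 = 0,  H_2 ≅ Z.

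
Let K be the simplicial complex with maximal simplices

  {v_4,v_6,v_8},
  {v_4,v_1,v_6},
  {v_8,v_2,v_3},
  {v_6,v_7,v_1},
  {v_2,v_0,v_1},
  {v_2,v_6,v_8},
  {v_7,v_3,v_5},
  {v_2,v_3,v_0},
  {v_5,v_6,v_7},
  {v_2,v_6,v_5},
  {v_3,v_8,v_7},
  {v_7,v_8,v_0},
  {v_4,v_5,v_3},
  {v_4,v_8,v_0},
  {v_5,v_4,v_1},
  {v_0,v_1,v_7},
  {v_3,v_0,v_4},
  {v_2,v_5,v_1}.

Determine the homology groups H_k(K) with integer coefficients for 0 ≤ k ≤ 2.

We work with the vertex ordering v_0 < v_1 < v_2 < v_3 < v_4 < v_5 < v_6 < v_7 < v_8. The simplices of K, each written with vertices in increasing order, are:

  0-simplices (9): [v_0], [v_1], [v_2], [v_3], [v_4], [v_5], [v_6], [v_7], [v_8]
  1-simplices (27): (27 of them)
  2-simplices (18): (18 of them)

giving chain groups C_0 ≅ Z^9, C_1 ≅ Z^27, C_2 ≅ Z^18.

∂_1: C_1 → C_0 sends each edge [p,q] (with p < q) to q − p. For instance
  ∂[v_6,v_7] = [v_7] − [v_6].
This gives a 9×27 integer matrix of rank 8; reducing to Smith normal form yields diagonal entries (1,1,1,1,1,1,1,1).

Boundary ∂_2: C_2 → C_1 sends each 2-simplex [p,q,r] to [q,r] − [p,r] + [p,q]. For instance
  ∂[v_3,v_4,v_5] = [v_4,v_5] − [v_3,v_5] + [v_3,v_4],
  ∂[v_0,v_1,v_7] = [v_1,v_7] − [v_0,v_7] + [v_0,v_1].
This gives a 27×18 integer matrix of rank 18; reducing to Smith normal form yields diagonal entries (1,1,1,1,1,1,1,1,1,1,1,1,1,1,1,1,1,2).

From H_k ≅ ker(∂_k) / im(∂_{k+1}) we obtain:

  H_0: rank C_0 − rank ∂_1 = 9 − 8 = 1, and the invariant factors of ∂_1 are all 1, so H_0 ≅ Z.
  H_1: rank ker ∂_1 − rank ∂_2 = (27 − 8) − 18 = 1, and ∂_2 has invariant factor 2 > 1, so H_1 ≅ Z ⊕ Z/2.
  H_2: rank ker ∂_2 − rank ∂_3 = (18 − 18) − 0 = 0, and there is no ∂_3, so H_2 ≅ 0.

As a check, the Euler characteristic is 9 − 27 + 18 = 0, which agrees with 1 − 1 + 0 = 0.

H_0 = Z,  H_1 = Z ⊕ Z/2,  H_2 = 0.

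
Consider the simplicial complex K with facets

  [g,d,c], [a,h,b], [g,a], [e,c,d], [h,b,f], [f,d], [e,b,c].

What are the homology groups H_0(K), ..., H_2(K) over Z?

H_0 = Z,  H_1 = Z^2,  H_2 = 0.

Order the vertices as a < b < c < d < e < f < g < h. Listing each simplex with vertices in this order, K has dimension 2 with simplices:

  0-simplices (8): a, b, c, d, e, f, g, h
  1-simplices (14): ab, ag, ah, bc, be, bf, bh, cd, ce, cg, de, df, dg, fh
  2-simplices (5): abh, bce, bfh, cde, cdg

Hence C_0 ≅ Z^8, C_1 ≅ Z^14, C_2 ≅ Z^5.

Boundary ∂_1: C_1 → C_0 maps an edge to its endpoints' difference, ∂[p,q] = q − p. For instance
  ∂bh = h − b.
As a 8×14 matrix over Z this has rank 7, with invariant factors (1,1,1,1,1,1,1).

The boundary map ∂_2: C_2 → C_1 sends each 2-simplex [p,q,r] to [q,r] − [p,r] + [p,q]. For instance
  ∂abh = bh − ah + ab,
  ∂bfh = fh − bh + bf.
The resulting 14×5 matrix has rank 5, and its Smith normal form has invariant factors (1,1,1,1,1).

From H_k ≅ ker(∂_k) / im(∂_{k+1}) we obtain:

  H_0: rank C_0 − rank ∂_1 = 8 − 7 = 1, and the invariant factors of ∂_1 are all 1, so H_0 = Z.
  H_1: rank ker ∂_1 − rank ∂_2 = (14 − 7) − 5 = 2, and the invariant factors of ∂_2 are all 1, so H_1 = Z^2.
  H_2: rank ker ∂_2 − rank ∂_3 = (5 − 5) − 0 = 0, and there is no ∂_3, so H_2 = 0.

As a check, the Euler characteristic is 8 − 14 + 5 = -1, which agrees with 1 − 2 + 0 = -1.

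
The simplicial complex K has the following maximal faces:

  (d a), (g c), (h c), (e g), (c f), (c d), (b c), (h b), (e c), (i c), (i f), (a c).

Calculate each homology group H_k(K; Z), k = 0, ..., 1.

H_0 ≅ Z,  H_1 ≅ Z^4.

Order the vertices as a < b < c < d < e < f < g < h < i. Listing each simplex with vertices in this order, K has dimension 1 with simplices:

  0-simplices (9): a, b, c, d, e, f, g, h, i
  1-simplices (12): ac, ad, bc, bh, cd, ce, cf, cg, ch, ci, eg, fi

giving chain groups C_0 ≅ Z^9, C_1 ≅ Z^12.

The boundary map ∂_1: C_1 → C_0 sends each edge [p,q] (with p < q) to q − p. For instance
  ∂ad = d − a.
As a 9×12 matrix over Z this has rank 8, with invariant factors (1,1,1,1,1,1,1,1).

Reading off H_k = ker ∂_k / im ∂_{k+1}:

  H_0: rank C_0 − rank ∂_1 = 9 − 8 = 1, and the invariant factors of ∂_1 are all 1, so H_0 = Z.
  H_1: rank ker ∂_1 − rank ∂_2 = (12 − 8) − 0 = 4, and there is no ∂_2, so H_1 = Z^4.

As a check, the Euler characteristic is 9 − 12 = -3, which agrees with 1 − 4 = -3.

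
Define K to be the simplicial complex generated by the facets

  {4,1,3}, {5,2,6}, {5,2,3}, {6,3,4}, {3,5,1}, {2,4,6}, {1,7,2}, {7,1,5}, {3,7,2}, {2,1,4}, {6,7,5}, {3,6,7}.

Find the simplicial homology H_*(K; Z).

H_0 ≅ Z,  H_1 ≅ Z/2,  H_2 = 0.

Fix the vertex order 1 < 2 < 3 < 4 < 5 < 6 < 7 and write every simplex with vertices in increasing order. Then dim K = 2 and the simplices of K are:

  0-simplices (7): [1], [2], [3], [4], [5], [6], [7]
  1-simplices (18): [1,2], [1,3], [1,4], [1,5], [1,7], [2,3], [2,4], [2,5], [2,6], [2,7], [3,4], [3,5], [3,6], [3,7], [4,6], [5,6], [5,7], [6,7]
  2-simplices (12): [1,2,4], [1,2,7], [1,3,4], [1,3,5], [1,5,7], [2,3,5], [2,3,7], [2,4,6], [2,5,6], [3,4,6], [3,6,7], [5,6,7]

so the chain groups are C_0 ≅ Z^7, C_1 ≅ Z^18, C_2 ≅ Z^12.

∂_1: C_1 → C_0 sends each edge [p,q] (with p < q) to q − p. For instance
  ∂[6,7] = [7] − [6].
The resulting 7×18 matrix has rank 6, and its Smith normal form has invariant factors (1,1,1,1,1,1).

Boundary ∂_2: C_2 → C_1 sends each 2-simplex [p,q,r] to [q,r] − [p,r] + [p,q]. For instance
  ∂[2,3,7] = [3,7] − [2,7] + [2,3],
  ∂[1,3,5] = [3,5] − [1,5] + [1,3].
The 18×12 boundary matrix has rank 12 and Smith normal form diag(1,1,1,1,1,1,1,1,1,1,1,2).

Reading off H_k = ker ∂_k / im ∂_{k+1}:

  H_0: rank C_0 − rank ∂_1 = 7 − 6 = 1, and the invariant factors of ∂_1 are all 1, so H_0 ≅ Z.
  H_1: rank ker ∂_1 − rank ∂_2 = (18 − 6) − 12 = 0, and ∂_2 has invariant factor 2 > 1, so H_1 ≅ Z/2.
  H_2: rank ker ∂_2 − rank ∂_3 = (12 − 12) − 0 = 0, and there is no ∂_3, so H_2 ≅ 0.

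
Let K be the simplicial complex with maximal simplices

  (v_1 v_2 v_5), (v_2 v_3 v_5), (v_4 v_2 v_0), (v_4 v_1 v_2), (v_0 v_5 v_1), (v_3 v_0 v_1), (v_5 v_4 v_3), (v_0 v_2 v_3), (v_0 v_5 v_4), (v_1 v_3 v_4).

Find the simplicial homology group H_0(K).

Take the total order v_0 < v_1 < v_2 < v_3 < v_4 < v_5 on the vertex set. Then K (dimension 2) consists of the simplices:

  0-simplices (6): [v_0], [v_1], [v_2], [v_3], [v_4], [v_5]
  1-simplices (15): (15 of them)
  2-simplices (10): [v_0,v_1,v_3], [v_0,v_1,v_5], [v_0,v_2,v_3], [v_0,v_2,v_4], [v_0,v_4,v_5], [v_1,v_2,v_4], [v_1,v_2,v_5], [v_1,v_3,v_4], [v_2,v_3,v_5], [v_3,v_4,v_5]

so the chain groups are C_0 ≅ Z^6, C_1 ≅ Z^15, C_2 ≅ Z^10.

Boundary ∂_1: C_1 → C_0 sends each edge [p,q] (with p < q) to q − p.
As a 6×15 matrix over Z this has rank 5, with invariant factors (1,1,1,1,1).

The boundary map ∂_2: C_2 → C_1 maps a triangle to the signed sum of its edges. For instance
  ∂[v_0,v_1,v_3] = [v_1,v_3] − [v_0,v_3] + [v_0,v_1],
  ∂[v_2,v_3,v_5] = [v_3,v_5] − [v_2,v_5] + [v_2,v_3].
This gives a 15×10 integer matrix of rank 10; reducing to Smith normal form yields diagonal entries (1,1,1,1,1,1,1,1,1,2).

Reading off H_k = ker ∂_k / im ∂_{k+1}:

  H_0: rank C_0 − rank ∂_1 = 6 − 5 = 1, and the invariant factors of ∂_1 are all 1, so H_0 ≅ Z.

H_0 ≅ Z.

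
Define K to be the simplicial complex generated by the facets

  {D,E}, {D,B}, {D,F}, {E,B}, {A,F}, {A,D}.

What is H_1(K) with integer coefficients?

K has 5 vertices, 6 edges.
rank ∂_1 = 4, rank ∂_2 = 0 ⇒ b_1 = 6 − 4 − 0 = 2. So H_1 ≅ Z^2.

H_1 ≅ Z^2.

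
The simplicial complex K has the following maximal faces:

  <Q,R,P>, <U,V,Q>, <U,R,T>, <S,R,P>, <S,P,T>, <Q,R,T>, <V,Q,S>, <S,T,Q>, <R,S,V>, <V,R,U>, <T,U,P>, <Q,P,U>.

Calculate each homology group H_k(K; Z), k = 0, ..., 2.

H_0 = Z,  H_1 = Z/2,  H_2 = 0.

Take the total order P < Q < R < S < T < U < V on the vertex set. Then K (dimension 2) consists of the simplices:

  0-simplices (7): P, Q, R, S, T, U, V
  1-simplices (18): PQ, PR, PS, PT, PU, QR, QS, QT, QU, QV, RS, RT, RU, RV, ST, SV, TU, UV
  2-simplices (12): PQR, PQU, PRS, PST, PTU, QRT, QST, QSV, QUV, RSV, RTU, RUV

so the chain groups are C_0 ≅ Z^7, C_1 ≅ Z^18, C_2 ≅ Z^12.

∂_1: C_1 → C_0 maps an edge to its endpoints' difference, ∂[p,q] = q − p. For instance
  ∂PR = R − P.
As a 7×18 matrix over Z this has rank 6, with invariant factors (1,1,1,1,1,1).

The boundary map ∂_2: C_2 → C_1 maps a triangle to the signed sum of its edges. For instance
  ∂RSV = SV − RV + RS,
  ∂PRS = RS − PS + PR.
As a 18×12 matrix over Z this has rank 12, with invariant factors (1,1,1,1,1,1,1,1,1,1,1,2).

Computing H_k = (kernel of ∂_k) / (image of ∂_{k+1}):

  H_0: rank C_0 − rank ∂_1 = 7 − 6 = 1, and the invariant factors of ∂_1 are all 1, so H_0 = Z.
  H_1: rank ker ∂_1 − rank ∂_2 = (18 − 6) − 12 = 0, and ∂_2 has invariant factor 2 > 1, so H_1 = Z/2.
  H_2: rank ker ∂_2 − rank ∂_3 = (12 − 12) − 0 = 0, and there is no ∂_3, so H_2 = 0.

As a check, the Euler characteristic is 7 − 18 + 12 = 1, which agrees with 1 − 0 + 0 = 1.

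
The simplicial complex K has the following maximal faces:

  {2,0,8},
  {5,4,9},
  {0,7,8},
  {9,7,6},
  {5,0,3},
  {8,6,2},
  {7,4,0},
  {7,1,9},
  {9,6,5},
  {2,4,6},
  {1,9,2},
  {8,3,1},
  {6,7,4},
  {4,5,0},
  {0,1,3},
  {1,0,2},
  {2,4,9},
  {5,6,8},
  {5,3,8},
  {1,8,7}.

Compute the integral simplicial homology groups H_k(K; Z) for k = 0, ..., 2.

H_0 ≅ Z,  H_1 ≅ Z ⊕ Z/2Z,  H_2 = 0.

K has 10 vertices, 30 edges, 20 triangles.
rank ∂_0 = 0, rank ∂_1 = 9 ⇒ b_0 = 10 − 0 − 9 = 1; all invariant factors of ∂_1 are 1 so no torsion. So H_0 = Z.
rank ∂_1 = 9, rank ∂_2 = 20 ⇒ b_1 = 30 − 9 − 20 = 1; ∂_2 has invariant factor(s) [2] giving torsion. So H_1 = Z ⊕ Z/2Z.
rank ∂_2 = 20, rank ∂_3 = 0 ⇒ b_2 = 20 − 20 − 0 = 0. So H_2 = 0.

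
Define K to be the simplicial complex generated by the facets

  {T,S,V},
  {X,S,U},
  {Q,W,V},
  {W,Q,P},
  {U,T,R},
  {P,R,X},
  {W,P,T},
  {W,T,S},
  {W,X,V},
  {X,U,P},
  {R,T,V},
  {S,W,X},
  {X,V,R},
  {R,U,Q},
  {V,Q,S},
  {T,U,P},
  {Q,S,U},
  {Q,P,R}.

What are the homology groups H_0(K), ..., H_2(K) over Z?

K has 9 vertices, 27 edges, 18 triangles.
rank ∂_0 = 0, rank ∂_1 = 8 ⇒ b_0 = 9 − 0 − 8 = 1; all invariant factors of ∂_1 are 1 so no torsion. So H_0 ≅ Z.
rank ∂_1 = 8, rank ∂_2 = 18 ⇒ b_1 = 27 − 8 − 18 = 1; ∂_2 has invariant factor(s) [2] giving torsion. So H_1 ≅ Z ⊕ Z/2.
rank ∂_2 = 18, rank ∂_3 = 0 ⇒ b_2 = 18 − 18 − 0 = 0. So H_2 ≅ 0.

H_0 ≅ Z,  H_1 ≅ Z ⊕ Z/2,  H_2 = 0.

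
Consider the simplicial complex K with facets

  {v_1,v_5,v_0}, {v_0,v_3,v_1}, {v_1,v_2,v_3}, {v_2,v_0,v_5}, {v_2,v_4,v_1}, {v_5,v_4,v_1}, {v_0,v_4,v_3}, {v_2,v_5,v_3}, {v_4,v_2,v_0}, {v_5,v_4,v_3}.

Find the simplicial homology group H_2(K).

Order the vertices as v_0 < v_1 < v_2 < v_3 < v_4 < v_5. Listing each simplex with vertices in this order, K has dimension 2 with simplices:

  0-simplices (6): [v_0], [v_1], [v_2], [v_3], [v_4], [v_5]
  1-simplices (15): (15 of them)
  2-simplices (10): [v_0,v_1,v_3], [v_0,v_1,v_5], [v_0,v_2,v_4], [v_0,v_2,v_5], [v_0,v_3,v_4], [v_1,v_2,v_3], [v_1,v_2,v_4], [v_1,v_4,v_5], [v_2,v_3,v_5], [v_3,v_4,v_5]

giving chain groups C_0 ≅ Z^6, C_1 ≅ Z^15, C_2 ≅ Z^10.

The boundary map ∂_1: C_1 → C_0 maps an edge to its endpoints' difference, ∂[p,q] = q − p. For instance
  ∂[v_3,v_4] = [v_4] − [v_3].
As a 6×15 matrix over Z this has rank 5, with invariant factors (1,1,1,1,1).

The boundary map ∂_2: C_2 → C_1 sends each 2-simplex [p,q,r] to [q,r] − [p,r] + [p,q]. For instance
  ∂[v_1,v_2,v_3] = [v_2,v_3] − [v_1,v_3] + [v_1,v_2],
  ∂[v_0,v_3,v_4] = [v_3,v_4] − [v_0,v_4] + [v_0,v_3].
As a 15×10 matrix over Z this has rank 10, with invariant factors (1,1,1,1,1,1,1,1,1,2).

Computing H_k = (kernel of ∂_k) / (image of ∂_{k+1}):

  H_2: rank ker ∂_2 − rank ∂_3 = (10 − 10) − 0 = 0, and there is no ∂_3, so H_2 = 0.

(K is a triangulation of the real projective plane RP^2.)

H_2 = 0.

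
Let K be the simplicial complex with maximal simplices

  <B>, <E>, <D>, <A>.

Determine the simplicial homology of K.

Fix the vertex order A < B < D < E and write every simplex with vertices in increasing order. Then dim K = 0 and the simplices of K are:

  0-simplices (4): A, B, D, E

Hence C_0 ≅ Z^4.

Reading off H_k = ker ∂_k / im ∂_{k+1}:

  H_0: rank C_0 − rank ∂_1 = 4 − 0 = 4, and there is no ∂_1, so H_0 ≅ Z^4.

H_0 ≅ Z^4.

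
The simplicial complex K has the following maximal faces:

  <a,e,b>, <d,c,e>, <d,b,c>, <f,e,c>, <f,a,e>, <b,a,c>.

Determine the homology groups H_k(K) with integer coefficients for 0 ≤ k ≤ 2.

H_0 ≅ Z,  H_1 ≅ Z,  H_2 = 0.

We work with the vertex ordering a < b < c < d < e < f. The simplices of K, each written with vertices in increasing order, are:

  0-simplices (6): a, b, c, d, e, f
  1-simplices (12): ab, ac, ae, af, bc, bd, be, cd, ce, cf, de, ef
  2-simplices (6): abc, abe, aef, bcd, cde, cef

so the chain groups are C_0 ≅ Z^6, C_1 ≅ Z^12, C_2 ≅ Z^6.

The boundary map ∂_1: C_1 → C_0 is given by ∂[p,q] = [q] − [p]. For instance
  ∂ac = c − a.
The 6×12 boundary matrix has rank 5 and Smith normal form diag(1,1,1,1,1).

The boundary map ∂_2: C_2 → C_1 sends each 2-simplex [p,q,r] to [q,r] − [p,r] + [p,q]. For instance
  ∂abe = be − ae + ab,
  ∂bcd = cd − bd + bc.
This gives a 12×6 integer matrix of rank 6; reducing to Smith normal form yields diagonal entries (1,1,1,1,1,1).

Now H_k = ker ∂_k / im ∂_{k+1}, so:

  H_0: rank C_0 − rank ∂_1 = 6 − 5 = 1, and the invariant factors of ∂_1 are all 1, so H_0 = Z.
  H_1: rank ker ∂_1 − rank ∂_2 = (12 − 5) − 6 = 1, and the invariant factors of ∂_2 are all 1, so H_1 = Z.
  H_2: rank ker ∂_2 − rank ∂_3 = (6 − 6) − 0 = 0, and there is no ∂_3, so H_2 = 0.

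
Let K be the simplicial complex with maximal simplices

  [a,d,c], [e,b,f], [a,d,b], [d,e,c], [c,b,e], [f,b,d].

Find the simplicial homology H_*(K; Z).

H_0 ≅ Z,  H_1 ≅ Z,  H_2 = 0.

Take the total order a < b < c < d < e < f on the vertex set. Then K (dimension 2) consists of the simplices:

  0-simplices (6): a, b, c, d, e, f
  1-simplices (12): ab, ac, ad, bc, bd, be, bf, cd, ce, de, df, ef
  2-simplices (6): abd, acd, bce, bdf, bef, cde

Hence C_0 ≅ Z^6, C_1 ≅ Z^12, C_2 ≅ Z^6.

The boundary map ∂_1: C_1 → C_0 maps an edge to its endpoints' difference, ∂[p,q] = q − p. For instance
  ∂ab = b − a.
This gives a 6×12 integer matrix of rank 5; reducing to Smith normal form yields diagonal entries (1,1,1,1,1).

∂_2: C_2 → C_1 acts by ∂[p,q,r] = [q,r] − [p,r] + [p,q]. For instance
  ∂bce = ce − be + bc,
  ∂cde = de − ce + cd.
The 12×6 boundary matrix has rank 6 and Smith normal form diag(1,1,1,1,1,1).

Reading off H_k = ker ∂_k / im ∂_{k+1}:

  H_0: rank C_0 − rank ∂_1 = 6 − 5 = 1, and the invariant factors of ∂_1 are all 1, so H_0 = Z.
  H_1: rank ker ∂_1 − rank ∂_2 = (12 − 5) − 6 = 1, and the invariant factors of ∂_2 are all 1, so H_1 = Z.
  H_2: rank ker ∂_2 − rank ∂_3 = (6 − 6) − 0 = 0, and there is no ∂_3, so H_2 = 0.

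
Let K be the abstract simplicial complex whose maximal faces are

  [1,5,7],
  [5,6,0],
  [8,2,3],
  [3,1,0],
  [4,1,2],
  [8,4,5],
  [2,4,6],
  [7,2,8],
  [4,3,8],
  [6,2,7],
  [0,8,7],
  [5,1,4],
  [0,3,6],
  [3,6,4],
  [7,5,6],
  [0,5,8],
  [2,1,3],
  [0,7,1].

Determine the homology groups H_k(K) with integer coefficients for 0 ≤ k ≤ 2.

Take the total order 0 < 1 < 2 < 3 < 4 < 5 < 6 < 7 < 8 on the vertex set. Then K (dimension 2) consists of the simplices:

  0-simplices (9): [0], [1], [2], [3], [4], [5], [6], [7], [8]
  1-simplices (27): (27 of them)
  2-simplices (18): [0,1,3], [0,1,7], [0,3,6], [0,5,6], [0,5,8], [0,7,8], [1,2,3], [1,2,4], [1,4,5], [1,5,7], [2,3,8], [2,4,6], [2,6,7], [2,7,8], [3,4,6], [3,4,8], [4,5,8], [5,6,7]

giving chain groups C_0 ≅ Z^9, C_1 ≅ Z^27, C_2 ≅ Z^18.

∂_1: C_1 → C_0 maps an edge to its endpoints' difference, ∂[p,q] = q − p. For instance
  ∂[6,7] = [7] − [6].
This gives a 9×27 integer matrix of rank 8; reducing to Smith normal form yields diagonal entries (1,1,1,1,1,1,1,1).

Boundary ∂_2: C_2 → C_1 acts by ∂[p,q,r] = [q,r] − [p,r] + [p,q]. For instance
  ∂[1,5,7] = [5,7] − [1,7] + [1,5],
  ∂[4,5,8] = [5,8] − [4,8] + [4,5].
The resulting 27×18 matrix has rank 18, and its Smith normal form has invariant factors (1,1,1,1,1,1,1,1,1,1,1,1,1,1,1,1,1,2).

Reading off H_k = ker ∂_k / im ∂_{k+1}:

  H_0: rank C_0 − rank ∂_1 = 9 − 8 = 1, and the invariant factors of ∂_1 are all 1, so H_0 = Z.
  H_1: rank ker ∂_1 − rank ∂_2 = (27 − 8) − 18 = 1, and ∂_2 has invariant factor 2 > 1, so H_1 = Z ⊕ Z/2.
  H_2: rank ker ∂_2 − rank ∂_3 = (18 − 18) − 0 = 0, and there is no ∂_3, so H_2 = 0.

As a check, the Euler characteristic is 9 − 27 + 18 = 0, which agrees with 1 − 1 + 0 = 0.
(K is a triangulation of the Klein bottle.)

H_0 = Z,  H_1 = Z ⊕ Z/2,  H_2 = 0.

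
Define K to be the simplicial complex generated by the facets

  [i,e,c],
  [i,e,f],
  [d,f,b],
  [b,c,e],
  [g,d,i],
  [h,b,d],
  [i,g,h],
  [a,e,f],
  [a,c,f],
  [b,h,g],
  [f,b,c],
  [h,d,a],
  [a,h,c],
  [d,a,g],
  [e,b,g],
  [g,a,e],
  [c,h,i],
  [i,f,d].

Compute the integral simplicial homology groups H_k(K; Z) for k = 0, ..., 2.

Order the vertices as a < b < c < d < e < f < g < h < i. Listing each simplex with vertices in this order, K has dimension 2 with simplices:

  0-simplices (9): a, b, c, d, e, f, g, h, i
  1-simplices (27): ac, ad, ae, af, ag, ah, bc, bd, be, bf, bg, bh, ce, cf, ch, ci, df, dg, dh, di, ef, eg, ei, fi, gh, gi, hi
  2-simplices (18): acf, ach, adg, adh, aef, aeg, bce, bcf, bdf, bdh, beg, bgh, cei, chi, dfi, dgi, efi, ghi

so the chain groups are C_0 ≅ Z^9, C_1 ≅ Z^27, C_2 ≅ Z^18.

The boundary map ∂_1: C_1 → C_0 is given by ∂[p,q] = [q] − [p]. For instance
  ∂ci = i − c.
The 9×27 boundary matrix has rank 8 and Smith normal form diag(1,1,1,1,1,1,1,1).

Boundary ∂_2: C_2 → C_1 acts by ∂[p,q,r] = [q,r] − [p,r] + [p,q]. For instance
  ∂chi = hi − ci + ch,
  ∂bdf = df − bf + bd.
This gives a 27×18 integer matrix of rank 18; reducing to Smith normal form yields diagonal entries (1,1,1,1,1,1,1,1,1,1,1,1,1,1,1,1,1,2).

Computing H_k = (kernel of ∂_k) / (image of ∂_{k+1}):

  H_0: rank C_0 − rank ∂_1 = 9 − 8 = 1, and the invariant factors of ∂_1 are all 1, so H_0 = Z.
  H_1: rank ker ∂_1 − rank ∂_2 = (27 − 8) − 18 = 1, and ∂_2 has invariant factor 2 > 1, so H_1 = Z ⊕ Z_2.
  H_2: rank ker ∂_2 − rank ∂_3 = (18 − 18) − 0 = 0, and there is no ∂_3, so H_2 = 0.

As a check, the Euler characteristic is 9 − 27 + 18 = 0, which agrees with 1 − 1 + 0 = 0.

H_0 = Z,  H_1 = Z ⊕ Z_2,  H_2 = 0.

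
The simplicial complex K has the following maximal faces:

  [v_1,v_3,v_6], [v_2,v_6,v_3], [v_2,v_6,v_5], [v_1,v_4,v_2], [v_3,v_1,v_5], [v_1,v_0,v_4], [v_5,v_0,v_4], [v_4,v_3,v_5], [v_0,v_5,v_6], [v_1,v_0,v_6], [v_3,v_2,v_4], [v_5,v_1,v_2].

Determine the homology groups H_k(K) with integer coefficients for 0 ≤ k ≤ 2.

H_0 ≅ Z,  H_1 ≅ Z_2,  H_2 = 0.

K has 7 vertices, 18 edges, 12 triangles.
rank ∂_0 = 0, rank ∂_1 = 6 ⇒ b_0 = 7 − 0 − 6 = 1; all invariant factors of ∂_1 are 1 so no torsion. So H_0 = Z.
rank ∂_1 = 6, rank ∂_2 = 12 ⇒ b_1 = 18 − 6 − 12 = 0; ∂_2 has invariant factor(s) [2] giving torsion. So H_1 = Z_2.
rank ∂_2 = 12, rank ∂_3 = 0 ⇒ b_2 = 12 − 12 − 0 = 0. So H_2 = 0.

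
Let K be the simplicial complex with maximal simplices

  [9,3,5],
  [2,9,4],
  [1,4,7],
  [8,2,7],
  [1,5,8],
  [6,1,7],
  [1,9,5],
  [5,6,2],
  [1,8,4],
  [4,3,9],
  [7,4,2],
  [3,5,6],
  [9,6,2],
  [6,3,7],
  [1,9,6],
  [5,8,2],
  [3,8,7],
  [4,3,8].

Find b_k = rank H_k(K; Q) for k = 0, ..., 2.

b_0 = 1, b_1 = 1, b_2 = 0.

Fix the vertex order 1 < 2 < 3 < 4 < 5 < 6 < 7 < 8 < 9 and write every simplex with vertices in increasing order. Then dim K = 2 and the simplices of K are:

  0-simplices (9): [1], [2], [3], [4], [5], [6], [7], [8], [9]
  1-simplices (27): (27 of them)
  2-simplices (18): [1,4,7], [1,4,8], [1,5,8], [1,5,9], [1,6,7], [1,6,9], [2,4,7], [2,4,9], [2,5,6], [2,5,8], [2,6,9], [2,7,8], [3,4,8], [3,4,9], [3,5,6], [3,5,9], [3,6,7], [3,7,8]

giving chain groups C_0 ≅ Z^9, C_1 ≅ Z^27, C_2 ≅ Z^18.

Boundary ∂_1: C_1 → C_0 sends each edge [p,q] (with p < q) to q − p. For instance
  ∂[6,7] = [7] − [6].
The 9×27 boundary matrix has rank 8 and Smith normal form diag(1,1,1,1,1,1,1,1).

The boundary map ∂_2: C_2 → C_1 sends each 2-simplex [p,q,r] to [q,r] − [p,r] + [p,q]. For instance
  ∂[3,4,9] = [4,9] − [3,9] + [3,4],
  ∂[3,4,8] = [4,8] − [3,8] + [3,4].
The 27×18 boundary matrix has rank 18 and Smith normal form diag(1,1,1,1,1,1,1,1,1,1,1,1,1,1,1,1,1,2).

From H_k ≅ ker(∂_k) / im(∂_{k+1}) we obtain:

  H_0: rank C_0 − rank ∂_1 = 9 − 8 = 1, and the invariant factors of ∂_1 are all 1, so H_0 ≅ Z.
  H_1: rank ker ∂_1 − rank ∂_2 = (27 − 8) − 18 = 1, and ∂_2 has invariant factor 2 > 1, so H_1 ≅ Z ⊕ Z/2.
  H_2: rank ker ∂_2 − rank ∂_3 = (18 − 18) − 0 = 0, and there is no ∂_3, so H_2 ≅ 0.

Hence the Betti numbers are b_0 = 1, b_1 = 1, b_2 = 0.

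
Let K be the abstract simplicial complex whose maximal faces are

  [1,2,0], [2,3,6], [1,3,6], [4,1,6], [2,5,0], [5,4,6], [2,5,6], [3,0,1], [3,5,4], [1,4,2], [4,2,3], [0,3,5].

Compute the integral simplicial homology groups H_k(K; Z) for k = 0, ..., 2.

H_0 = Z,  H_1 = Z/2,  H_2 = 0.

Order the vertices as 0 < 1 < 2 < 3 < 4 < 5 < 6. Listing each simplex with vertices in this order, K has dimension 2 with simplices:

  0-simplices (7): [0], [1], [2], [3], [4], [5], [6]
  1-simplices (18): [0,1], [0,2], [0,3], [0,5], [1,2], [1,3], [1,4], [1,6], [2,3], [2,4], [2,5], [2,6], [3,4], [3,5], [3,6], [4,5], [4,6], [5,6]
  2-simplices (12): [0,1,2], [0,1,3], [0,2,5], [0,3,5], [1,2,4], [1,3,6], [1,4,6], [2,3,4], [2,3,6], [2,5,6], [3,4,5], [4,5,6]

Hence C_0 ≅ Z^7, C_1 ≅ Z^18, C_2 ≅ Z^12.

The boundary map ∂_1: C_1 → C_0 maps an edge to its endpoints' difference, ∂[p,q] = q − p.
As a 7×18 matrix over Z this has rank 6, with invariant factors (1,1,1,1,1,1).

∂_2: C_2 → C_1 acts by ∂[p,q,r] = [q,r] − [p,r] + [p,q]. For instance
  ∂[2,5,6] = [5,6] − [2,6] + [2,5],
  ∂[2,3,4] = [3,4] − [2,4] + [2,3].
The resulting 18×12 matrix has rank 12, and its Smith normal form has invariant factors (1,1,1,1,1,1,1,1,1,1,1,2).

From H_k ≅ ker(∂_k) / im(∂_{k+1}) we obtain:

  H_0: rank C_0 − rank ∂_1 = 7 − 6 = 1, and the invariant factors of ∂_1 are all 1, so H_0 = Z.
  H_1: rank ker ∂_1 − rank ∂_2 = (18 − 6) − 12 = 0, and ∂_2 has invariant factor 2 > 1, so H_1 = Z/2.
  H_2: rank ker ∂_2 − rank ∂_3 = (12 − 12) − 0 = 0, and there is no ∂_3, so H_2 = 0.

As a check, the Euler characteristic is 7 − 18 + 12 = 1, which agrees with 1 − 0 + 0 = 1.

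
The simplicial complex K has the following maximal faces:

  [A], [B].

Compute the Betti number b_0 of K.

Order the vertices as A < B. Listing each simplex with vertices in this order, K has dimension 0 with simplices:

  0-simplices (2): A, B

so the chain groups are C_0 ≅ Z^2.

From H_k ≅ ker(∂_k) / im(∂_{k+1}) we obtain:

  H_0: rank C_0 − rank ∂_1 = 2 − 0 = 2, and there is no ∂_1, so H_0 = Z^2.

Hence the Betti numbers are b_0 = 2.

b_0 = 2.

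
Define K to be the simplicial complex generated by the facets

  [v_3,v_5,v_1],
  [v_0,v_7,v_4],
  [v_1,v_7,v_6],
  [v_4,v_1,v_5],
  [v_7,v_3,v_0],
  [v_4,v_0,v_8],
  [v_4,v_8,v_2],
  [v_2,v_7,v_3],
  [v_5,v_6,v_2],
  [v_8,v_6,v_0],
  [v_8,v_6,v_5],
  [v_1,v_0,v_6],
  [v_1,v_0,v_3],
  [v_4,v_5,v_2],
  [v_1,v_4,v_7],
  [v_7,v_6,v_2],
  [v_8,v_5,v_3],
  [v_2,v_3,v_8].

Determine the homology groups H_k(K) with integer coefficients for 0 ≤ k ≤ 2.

Take the total order v_0 < v_1 < v_2 < v_3 < v_4 < v_5 < v_6 < v_7 < v_8 on the vertex set. Then K (dimension 2) consists of the simplices:

  0-simplices (9): [v_0], [v_1], [v_2], [v_3], [v_4], [v_5], [v_6], [v_7], [v_8]
  1-simplices (27): (27 of them)
  2-simplices (18): (18 of them)

giving chain groups C_0 ≅ Z^9, C_1 ≅ Z^27, C_2 ≅ Z^18.

The boundary map ∂_1: C_1 → C_0 maps an edge to its endpoints' difference, ∂[p,q] = q − p. For instance
  ∂[v_1,v_5] = [v_5] − [v_1].
As a 9×27 matrix over Z this has rank 8, with invariant factors (1,1,1,1,1,1,1,1).

∂_2: C_2 → C_1 maps a triangle to the signed sum of its edges. For instance
  ∂[v_2,v_5,v_6] = [v_5,v_6] − [v_2,v_6] + [v_2,v_5],
  ∂[v_2,v_4,v_5] = [v_4,v_5] − [v_2,v_5] + [v_2,v_4].
The 27×18 boundary matrix has rank 18 and Smith normal form diag(1,1,1,1,1,1,1,1,1,1,1,1,1,1,1,1,1,2).

Computing H_k = (kernel of ∂_k) / (image of ∂_{k+1}):

  H_0: rank C_0 − rank ∂_1 = 9 − 8 = 1, and the invariant factors of ∂_1 are all 1, so H_0 = Z.
  H_1: rank ker ∂_1 − rank ∂_2 = (27 − 8) − 18 = 1, and ∂_2 has invariant factor 2 > 1, so H_1 = Z ⊕ Z/2Z.
  H_2: rank ker ∂_2 − rank ∂_3 = (18 − 18) − 0 = 0, and there is no ∂_3, so H_2 = 0.

As a check, the Euler characteristic is 9 − 27 + 18 = 0, which agrees with 1 − 1 + 0 = 0.

H_0 = Z,  H_1 = Z ⊕ Z/2Z,  H_2 = 0.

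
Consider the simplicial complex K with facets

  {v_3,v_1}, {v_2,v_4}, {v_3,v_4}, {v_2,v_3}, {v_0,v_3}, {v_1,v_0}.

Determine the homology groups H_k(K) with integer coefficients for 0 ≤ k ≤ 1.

H_0 ≅ Z,  H_1 ≅ Z^2.

We work with the vertex ordering v_0 < v_1 < v_2 < v_3 < v_4. The simplices of K, each written with vertices in increasing order, are:

  0-simplices (5): [v_0], [v_1], [v_2], [v_3], [v_4]
  1-simplices (6): [v_0,v_1], [v_0,v_3], [v_1,v_3], [v_2,v_3], [v_2,v_4], [v_3,v_4]

giving chain groups C_0 ≅ Z^5, C_1 ≅ Z^6.

Boundary ∂_1: C_1 → C_0 sends each edge [p,q] (with p < q) to q − p.
The resulting 5×6 matrix has rank 4, and its Smith normal form has invariant factors (1,1,1,1).

Reading off H_k = ker ∂_k / im ∂_{k+1}:

  H_0: rank C_0 − rank ∂_1 = 5 − 4 = 1, and the invariant factors of ∂_1 are all 1, so H_0 ≅ Z.
  H_1: rank ker ∂_1 − rank ∂_2 = (6 − 4) − 0 = 2, and there is no ∂_2, so H_1 ≅ Z^2.

(K is a triangulation of a wedge of 2 circles.)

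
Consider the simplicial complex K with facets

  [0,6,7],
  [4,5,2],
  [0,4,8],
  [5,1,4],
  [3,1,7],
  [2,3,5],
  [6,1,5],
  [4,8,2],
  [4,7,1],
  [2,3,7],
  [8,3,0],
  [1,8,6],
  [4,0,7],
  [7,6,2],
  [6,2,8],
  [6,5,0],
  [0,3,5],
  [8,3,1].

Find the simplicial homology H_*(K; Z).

H_0 = Z,  H_1 = Z^2,  H_2 = Z.

K has 9 vertices, 27 edges, 18 triangles.
rank ∂_0 = 0, rank ∂_1 = 8 ⇒ b_0 = 9 − 0 − 8 = 1; all invariant factors of ∂_1 are 1 so no torsion. So H_0 ≅ Z.
rank ∂_1 = 8, rank ∂_2 = 17 ⇒ b_1 = 27 − 8 − 17 = 2; all invariant factors of ∂_2 are 1 so no torsion. So H_1 ≅ Z^2.
rank ∂_2 = 17, rank ∂_3 = 0 ⇒ b_2 = 18 − 17 − 0 = 1. So H_2 ≅ Z.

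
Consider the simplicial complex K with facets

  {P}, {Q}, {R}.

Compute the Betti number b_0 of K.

b_0 = 3.

We work with the vertex ordering P < Q < R. The simplices of K, each written with vertices in increasing order, are:

  0-simplices (3): P, Q, R

giving chain groups C_0 ≅ Z^3.

Reading off H_k = ker ∂_k / im ∂_{k+1}:

  H_0: rank C_0 − rank ∂_1 = 3 − 0 = 3, and there is no ∂_1, so H_0 ≅ Z^3.

Hence the Betti numbers are b_0 = 3.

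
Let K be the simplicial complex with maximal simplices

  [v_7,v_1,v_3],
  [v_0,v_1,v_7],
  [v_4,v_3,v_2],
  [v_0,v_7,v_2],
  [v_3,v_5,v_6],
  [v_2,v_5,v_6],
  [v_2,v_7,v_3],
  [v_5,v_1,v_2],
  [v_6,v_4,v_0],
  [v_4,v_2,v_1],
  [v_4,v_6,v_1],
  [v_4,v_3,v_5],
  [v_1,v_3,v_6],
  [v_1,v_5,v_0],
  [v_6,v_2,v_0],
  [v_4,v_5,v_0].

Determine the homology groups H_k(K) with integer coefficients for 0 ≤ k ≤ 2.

Order the vertices as v_0 < v_1 < v_2 < v_3 < v_4 < v_5 < v_6 < v_7. Listing each simplex with vertices in this order, K has dimension 2 with simplices:

  0-simplices (8): [v_0], [v_1], [v_2], [v_3], [v_4], [v_5], [v_6], [v_7]
  1-simplices (24): (24 of them)
  2-simplices (16): (16 of them)

Hence C_0 ≅ Z^8, C_1 ≅ Z^24, C_2 ≅ Z^16.

Boundary ∂_1: C_1 → C_0 sends each edge [p,q] (with p < q) to q − p.
The resulting 8×24 matrix has rank 7, and its Smith normal form has invariant factors (1,1,1,1,1,1,1).

The boundary map ∂_2: C_2 → C_1 acts by ∂[p,q,r] = [q,r] − [p,r] + [p,q]. For instance
  ∂[v_1,v_3,v_6] = [v_3,v_6] − [v_1,v_6] + [v_1,v_3],
  ∂[v_2,v_5,v_6] = [v_5,v_6] − [v_2,v_6] + [v_2,v_5].
As a 24×16 matrix over Z this has rank 15, with invariant factors (1,1,1,1,1,1,1,1,1,1,1,1,1,1,1).

Now H_k = ker ∂_k / im ∂_{k+1}, so:

  H_0: rank C_0 − rank ∂_1 = 8 − 7 = 1, and the invariant factors of ∂_1 are all 1, so H_0 = Z.
  H_1: rank ker ∂_1 − rank ∂_2 = (24 − 7) − 15 = 2, and the invariant factors of ∂_2 are all 1, so H_1 = Z^2.
  H_2: rank ker ∂_2 − rank ∂_3 = (16 − 15) − 0 = 1, and there is no ∂_3, so H_2 = Z.

As a check, the Euler characteristic is 8 − 24 + 16 = 0, which agrees with 1 − 2 + 1 = 0.

H_0 ≅ Z,  H_1 ≅ Z^2,  H_2 ≅ Z.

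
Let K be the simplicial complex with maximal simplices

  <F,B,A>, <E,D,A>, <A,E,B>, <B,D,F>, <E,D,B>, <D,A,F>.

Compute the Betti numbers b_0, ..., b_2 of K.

We work with the vertex ordering A < B < D < E < F. The simplices of K, each written with vertices in increasing order, are:

  0-simplices (5): A, B, D, E, F
  1-simplices (9): AB, AD, AE, AF, BD, BE, BF, DE, DF
  2-simplices (6): ABE, ABF, ADE, ADF, BDE, BDF

giving chain groups C_0 ≅ Z^5, C_1 ≅ Z^9, C_2 ≅ Z^6.

∂_1: C_1 → C_0 maps an edge to its endpoints' difference, ∂[p,q] = q − p.
This gives a 5×9 integer matrix of rank 4; reducing to Smith normal form yields diagonal entries (1,1,1,1).

The boundary map ∂_2: C_2 → C_1 acts by ∂[p,q,r] = [q,r] − [p,r] + [p,q]. For instance
  ∂ABE = BE − AE + AB,
  ∂ADE = DE − AE + AD.
As a 9×6 matrix over Z this has rank 5, with invariant factors (1,1,1,1,1).

Computing H_k = (kernel of ∂_k) / (image of ∂_{k+1}):

  H_0: rank C_0 − rank ∂_1 = 5 − 4 = 1, and the invariant factors of ∂_1 are all 1, so H_0 ≅ Z.
  H_1: rank ker ∂_1 − rank ∂_2 = (9 − 4) − 5 = 0, and the invariant factors of ∂_2 are all 1, so H_1 ≅ 0.
  H_2: rank ker ∂_2 − rank ∂_3 = (6 − 5) − 0 = 1, and there is no ∂_3, so H_2 ≅ Z.

Hence the Betti numbers are b_0 = 1, b_1 = 0, b_2 = 1.

b_0 = 1, b_1 = 0, b_2 = 1.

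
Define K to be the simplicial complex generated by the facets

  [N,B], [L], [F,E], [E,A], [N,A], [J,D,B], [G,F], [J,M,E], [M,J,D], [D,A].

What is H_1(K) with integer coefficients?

Take the total order A < B < D < E < F < G < J < L < M < N on the vertex set. Then K (dimension 2) consists of the simplices:

  0-simplices (10): A, B, D, E, F, G, J, L, M, N
  1-simplices (13): AD, AE, AN, BD, BJ, BN, DJ, DM, EF, EJ, EM, FG, JM
  2-simplices (3): BDJ, DJM, EJM

Hence C_0 ≅ Z^10, C_1 ≅ Z^13, C_2 ≅ Z^3.

The boundary map ∂_1: C_1 → C_0 is given by ∂[p,q] = [q] − [p]. For instance
  ∂EF = F − E.
The 10×13 boundary matrix has rank 8 and Smith normal form diag(1,1,1,1,1,1,1,1).

∂_2: C_2 → C_1 acts by ∂[p,q,r] = [q,r] − [p,r] + [p,q]. For instance
  ∂EJM = JM − EM + EJ,
  ∂BDJ = DJ − BJ + BD.
The 13×3 boundary matrix has rank 3 and Smith normal form diag(1,1,1).

Reading off H_k = ker ∂_k / im ∂_{k+1}:

  H_1: rank ker ∂_1 − rank ∂_2 = (13 − 8) − 3 = 2, and the invariant factors of ∂_2 are all 1, so H_1 ≅ Z^2.

H_1 = Z^2.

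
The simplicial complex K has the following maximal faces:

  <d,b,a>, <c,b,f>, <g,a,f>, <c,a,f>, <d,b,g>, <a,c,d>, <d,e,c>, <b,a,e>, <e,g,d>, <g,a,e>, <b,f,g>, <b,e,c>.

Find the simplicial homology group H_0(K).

H_0 = Z.

Fix the vertex order a < b < c < d < e < f < g and write every simplex with vertices in increasing order. Then dim K = 2 and the simplices of K are:

  0-simplices (7): a, b, c, d, e, f, g
  1-simplices (18): ab, ac, ad, ae, af, ag, bc, bd, be, bf, bg, cd, ce, cf, de, dg, eg, fg
  2-simplices (12): abd, abe, acd, acf, aeg, afg, bce, bcf, bdg, bfg, cde, deg

Hence C_0 ≅ Z^7, C_1 ≅ Z^18, C_2 ≅ Z^12.

∂_1: C_1 → C_0 sends each edge [p,q] (with p < q) to q − p. For instance
  ∂dg = g − d.
The 7×18 boundary matrix has rank 6 and Smith normal form diag(1,1,1,1,1,1).

The boundary map ∂_2: C_2 → C_1 acts by ∂[p,q,r] = [q,r] − [p,r] + [p,q]. For instance
  ∂deg = eg − dg + de,
  ∂acd = cd − ad + ac.
This gives a 18×12 integer matrix of rank 12; reducing to Smith normal form yields diagonal entries (1,1,1,1,1,1,1,1,1,1,1,2).

Reading off H_k = ker ∂_k / im ∂_{k+1}:

  H_0: rank C_0 − rank ∂_1 = 7 − 6 = 1, and the invariant factors of ∂_1 are all 1, so H_0 ≅ Z.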